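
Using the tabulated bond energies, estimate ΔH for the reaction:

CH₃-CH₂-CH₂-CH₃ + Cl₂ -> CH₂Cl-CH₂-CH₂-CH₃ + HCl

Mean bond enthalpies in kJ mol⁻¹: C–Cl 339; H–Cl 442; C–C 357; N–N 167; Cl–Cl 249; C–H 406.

ΔH ≈ −126 kJ

Bonds broken (reactants):
  C–C: 3 × 357 = 1071
  C–H: 10 × 406 = 4060
  Cl–Cl: 1 × 249 = 249
  Σ(broken) = 5380 kJ
Bonds formed (products):
  C–C: 3 × 357 = 1071
  C–Cl: 1 × 339 = 339
  C–H: 9 × 406 = 3654
  H–Cl: 1 × 442 = 442
  Σ(formed) = 5506 kJ
ΔH = Σ(broken) − Σ(formed) = 5380 − 5506 = −126 kJ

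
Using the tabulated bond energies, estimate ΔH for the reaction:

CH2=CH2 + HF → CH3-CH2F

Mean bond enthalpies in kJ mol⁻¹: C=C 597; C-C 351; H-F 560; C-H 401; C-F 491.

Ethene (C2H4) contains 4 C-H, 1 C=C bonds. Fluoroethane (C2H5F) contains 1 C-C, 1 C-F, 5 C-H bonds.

ΔH ≈ −86 kJ

Bonds broken (reactants):
  C-H: 4 × 401 = 1604
  C=C: 1 × 597 = 597
  H-F: 1 × 560 = 560
  Σ(broken) = 2761 kJ
Bonds formed (products):
  C-C: 1 × 351 = 351
  C-F: 1 × 491 = 491
  C-H: 5 × 401 = 2005
  Σ(formed) = 2847 kJ
ΔH = Σ(broken) − Σ(formed) = 2761 − 2847 = −86 kJ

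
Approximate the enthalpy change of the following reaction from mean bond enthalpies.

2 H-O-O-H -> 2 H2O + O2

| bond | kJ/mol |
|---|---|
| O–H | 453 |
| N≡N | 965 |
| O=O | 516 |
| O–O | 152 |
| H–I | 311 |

ΔH ≈ −212 kJ

Bonds broken (reactants):
  O–H: 4 × 453 = 1812
  O–O: 2 × 152 = 304
  Σ(broken) = 2116 kJ
Bonds formed (products):
  O–H: 4 × 453 = 1812
  O=O: 1 × 516 = 516
  Σ(formed) = 2328 kJ
ΔH = Σ(broken) − Σ(formed) = 2116 − 2328 = −212 kJ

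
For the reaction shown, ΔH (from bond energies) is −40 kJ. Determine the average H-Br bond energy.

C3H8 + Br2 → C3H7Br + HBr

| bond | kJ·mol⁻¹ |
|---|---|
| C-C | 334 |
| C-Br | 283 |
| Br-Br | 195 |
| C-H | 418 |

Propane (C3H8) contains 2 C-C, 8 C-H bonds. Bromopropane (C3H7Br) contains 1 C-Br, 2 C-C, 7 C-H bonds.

Let D be the H-Br bond energy.
Σ(broken) = 1×195 + 2×334 + 8×418 = 4207
Σ(formed) = 1×283 + 2×334 + 7×418 + 1×D = 3877 + D
ΔH = Σ(broken) − Σ(formed) = (4207) − (3877 + D) = +330 − D
Setting this equal to −40 kJ gives D = 370 kJ/mol.

D(H-Br) ≈ 370 kJ/mol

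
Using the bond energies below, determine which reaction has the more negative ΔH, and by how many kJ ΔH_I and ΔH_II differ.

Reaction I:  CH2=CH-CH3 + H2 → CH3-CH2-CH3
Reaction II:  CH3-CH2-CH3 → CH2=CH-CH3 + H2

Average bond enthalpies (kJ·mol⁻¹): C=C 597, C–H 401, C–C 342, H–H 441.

Reaction I, by 212 kJ

Reaction I:
  Bonds broken (reactants):
    C–C: 1 × 342 = 342
    C–H: 6 × 401 = 2406
    C=C: 1 × 597 = 597
    H–H: 1 × 441 = 441
    Σ(broken) = 3786 kJ
  Bonds formed (products):
    C–C: 2 × 342 = 684
    C–H: 8 × 401 = 3208
    Σ(formed) = 3892 kJ
  ΔH_I = 3786 − 3892 = −106 kJ
Reaction II:
  Bonds broken (reactants):
    C–C: 2 × 342 = 684
    C–H: 8 × 401 = 3208
    Σ(broken) = 3892 kJ
  Bonds formed (products):
    C–C: 1 × 342 = 342
    C–H: 6 × 401 = 2406
    C=C: 1 × 597 = 597
    H–H: 1 × 441 = 441
    Σ(formed) = 3786 kJ
  ΔH_II = 3892 − 3786 = +106 kJ
ΔH_I − ΔH_II = −212 kJ, so reaction I has the more negative ΔH; |ΔH_I − ΔH_II| = 212 kJ.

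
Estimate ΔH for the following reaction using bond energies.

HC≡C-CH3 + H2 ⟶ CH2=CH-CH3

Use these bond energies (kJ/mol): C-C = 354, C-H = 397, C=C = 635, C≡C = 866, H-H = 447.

ΔH ≈ −116 kJ

Bonds broken (reactants):
  C≡C: 1 × 866 = 866
  C-C: 1 × 354 = 354
  C-H: 4 × 397 = 1588
  H-H: 1 × 447 = 447
  Σ(broken) = 3255 kJ
Bonds formed (products):
  C-C: 1 × 354 = 354
  C-H: 6 × 397 = 2382
  C=C: 1 × 635 = 635
  Σ(formed) = 3371 kJ
ΔH = Σ(broken) − Σ(formed) = 3255 − 3371 = −116 kJ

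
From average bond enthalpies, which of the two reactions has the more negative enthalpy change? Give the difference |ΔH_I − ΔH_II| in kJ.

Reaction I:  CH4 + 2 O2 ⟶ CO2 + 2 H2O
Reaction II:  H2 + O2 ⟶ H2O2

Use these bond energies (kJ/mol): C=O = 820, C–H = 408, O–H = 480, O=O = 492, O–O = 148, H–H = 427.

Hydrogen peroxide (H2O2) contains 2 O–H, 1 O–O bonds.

Reaction I, by 755 kJ

Reaction I:
  Bonds broken (reactants):
    C–H: 4 × 408 = 1632
    O=O: 2 × 492 = 984
    Σ(broken) = 2616 kJ
  Bonds formed (products):
    C=O: 2 × 820 = 1640
    O–H: 4 × 480 = 1920
    Σ(formed) = 3560 kJ
  ΔH_I = 2616 − 3560 = −944 kJ
Reaction II:
  Bonds broken (reactants):
    H–H: 1 × 427 = 427
    O=O: 1 × 492 = 492
    Σ(broken) = 919 kJ
  Bonds formed (products):
    O–H: 2 × 480 = 960
    O–O: 1 × 148 = 148
    Σ(formed) = 1108 kJ
  ΔH_II = 919 − 1108 = −189 kJ
ΔH_I − ΔH_II = −755 kJ, so reaction I has the more negative ΔH; |ΔH_I − ΔH_II| = 755 kJ.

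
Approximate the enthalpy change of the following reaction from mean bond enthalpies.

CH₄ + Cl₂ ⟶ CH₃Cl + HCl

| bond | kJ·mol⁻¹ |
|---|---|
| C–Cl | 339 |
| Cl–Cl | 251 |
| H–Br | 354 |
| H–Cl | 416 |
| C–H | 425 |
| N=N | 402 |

ΔH ≈ −79 kJ

Bonds broken (reactants):
  C–H: 4 × 425 = 1700
  Cl–Cl: 1 × 251 = 251
  Σ(broken) = 1951 kJ
Bonds formed (products):
  C–Cl: 1 × 339 = 339
  C–H: 3 × 425 = 1275
  H–Cl: 1 × 416 = 416
  Σ(formed) = 2030 kJ
ΔH = Σ(broken) − Σ(formed) = 1951 − 2030 = −79 kJ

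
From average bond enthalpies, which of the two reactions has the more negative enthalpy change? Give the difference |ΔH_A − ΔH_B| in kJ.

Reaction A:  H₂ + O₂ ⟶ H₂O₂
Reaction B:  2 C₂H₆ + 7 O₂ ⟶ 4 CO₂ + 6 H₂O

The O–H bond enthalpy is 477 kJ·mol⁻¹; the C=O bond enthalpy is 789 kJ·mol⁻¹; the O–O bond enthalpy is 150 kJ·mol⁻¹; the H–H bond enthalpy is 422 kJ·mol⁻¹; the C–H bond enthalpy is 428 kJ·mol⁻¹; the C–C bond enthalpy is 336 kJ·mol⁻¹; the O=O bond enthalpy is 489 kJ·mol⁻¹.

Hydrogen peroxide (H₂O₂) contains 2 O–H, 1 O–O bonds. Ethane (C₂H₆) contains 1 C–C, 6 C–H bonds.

Reaction A:
  Bonds broken (reactants):
    H–H: 1 × 422 = 422
    O=O: 1 × 489 = 489
    Σ(broken) = 911 kJ
  Bonds formed (products):
    O–H: 2 × 477 = 954
    O–O: 1 × 150 = 150
    Σ(formed) = 1104 kJ
  ΔH_A = 911 − 1104 = −193 kJ
Reaction B:
  Bonds broken (reactants):
    C–C: 2 × 336 = 672
    C–H: 12 × 428 = 5136
    O=O: 7 × 489 = 3423
    Σ(broken) = 9231 kJ
  Bonds formed (products):
    C=O: 8 × 789 = 6312
    O–H: 12 × 477 = 5724
    Σ(formed) = 12036 kJ
  ΔH_B = 9231 − 12036 = −2805 kJ
ΔH_A − ΔH_B = +2612 kJ, so reaction B has the more negative ΔH; |ΔH_A − ΔH_B| = 2612 kJ.

Reaction B, by 2612 kJ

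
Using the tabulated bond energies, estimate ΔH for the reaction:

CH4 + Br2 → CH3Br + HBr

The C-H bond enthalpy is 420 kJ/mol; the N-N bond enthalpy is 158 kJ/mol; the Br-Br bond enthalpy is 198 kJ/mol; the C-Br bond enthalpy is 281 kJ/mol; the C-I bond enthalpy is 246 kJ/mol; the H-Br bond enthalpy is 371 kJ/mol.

ΔH ≈ −34 kJ

Bonds broken (reactants):
  Br-Br: 1 × 198 = 198
  C-H: 4 × 420 = 1680
  Σ(broken) = 1878 kJ
Bonds formed (products):
  C-Br: 1 × 281 = 281
  C-H: 3 × 420 = 1260
  H-Br: 1 × 371 = 371
  Σ(formed) = 1912 kJ
ΔH = Σ(broken) − Σ(formed) = 1878 − 1912 = −34 kJ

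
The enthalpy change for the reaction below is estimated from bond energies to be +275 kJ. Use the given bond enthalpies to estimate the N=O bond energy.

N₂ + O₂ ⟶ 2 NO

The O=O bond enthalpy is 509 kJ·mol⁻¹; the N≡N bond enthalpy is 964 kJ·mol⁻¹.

D(N=O) ≈ 599 kJ/mol

Let D be the N=O bond energy.
Σ(broken) = 1×964 + 1×509 = 1473
Σ(formed) = 2×D = 2D
ΔH = Σ(broken) − Σ(formed) = (1473) − (2D) = +1473 − 2D
Setting this equal to +275 kJ gives 2D = 1198, so D = 599 kJ/mol.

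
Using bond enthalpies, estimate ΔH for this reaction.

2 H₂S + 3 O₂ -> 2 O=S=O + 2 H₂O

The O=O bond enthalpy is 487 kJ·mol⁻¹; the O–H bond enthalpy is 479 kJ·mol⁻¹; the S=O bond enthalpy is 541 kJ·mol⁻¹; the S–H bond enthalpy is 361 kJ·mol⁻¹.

ΔH ≈ −1175 kJ

Bonds broken (reactants):
  O=O: 3 × 487 = 1461
  S–H: 4 × 361 = 1444
  Σ(broken) = 2905 kJ
Bonds formed (products):
  O–H: 4 × 479 = 1916
  S=O: 4 × 541 = 2164
  Σ(formed) = 4080 kJ
ΔH = Σ(broken) − Σ(formed) = 2905 − 4080 = −1175 kJ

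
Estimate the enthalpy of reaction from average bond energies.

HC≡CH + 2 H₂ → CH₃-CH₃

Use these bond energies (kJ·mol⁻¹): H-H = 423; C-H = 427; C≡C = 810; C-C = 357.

Bonds broken (reactants):
  C≡C: 1 × 810 = 810
  C-H: 2 × 427 = 854
  H-H: 2 × 423 = 846
  Σ(broken) = 2510 kJ
Bonds formed (products):
  C-C: 1 × 357 = 357
  C-H: 6 × 427 = 2562
  Σ(formed) = 2919 kJ
ΔH = Σ(broken) − Σ(formed) = 2510 − 2919 = −409 kJ

ΔH ≈ −409 kJ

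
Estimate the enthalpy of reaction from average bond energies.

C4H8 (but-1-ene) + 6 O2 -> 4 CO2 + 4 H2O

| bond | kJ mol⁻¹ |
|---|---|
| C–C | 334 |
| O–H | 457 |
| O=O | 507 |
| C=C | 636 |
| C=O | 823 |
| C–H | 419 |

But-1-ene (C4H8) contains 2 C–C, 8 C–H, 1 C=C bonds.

ΔH ≈ −2542 kJ

Bonds broken (reactants):
  C–C: 2 × 334 = 668
  C–H: 8 × 419 = 3352
  C=C: 1 × 636 = 636
  O=O: 6 × 507 = 3042
  Σ(broken) = 7698 kJ
Bonds formed (products):
  C=O: 8 × 823 = 6584
  O–H: 8 × 457 = 3656
  Σ(formed) = 10240 kJ
ΔH = Σ(broken) − Σ(formed) = 7698 − 10240 = −2542 kJ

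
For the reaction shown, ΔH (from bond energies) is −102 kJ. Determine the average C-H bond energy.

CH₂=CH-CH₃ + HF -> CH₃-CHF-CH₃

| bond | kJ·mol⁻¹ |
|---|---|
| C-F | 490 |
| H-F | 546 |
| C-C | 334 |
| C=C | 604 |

D(C-H) ≈ 428 kJ/mol

Let D be the C-H bond energy.
Σ(broken) = 1×334 + 6×D + 1×604 + 1×546 = 1484 + 6D
Σ(formed) = 2×334 + 1×490 + 7×D = 1158 + 7D
ΔH = Σ(broken) − Σ(formed) = (1484 + 6D) − (1158 + 7D) = +326 − D
Setting this equal to −102 kJ gives D = 428 kJ/mol.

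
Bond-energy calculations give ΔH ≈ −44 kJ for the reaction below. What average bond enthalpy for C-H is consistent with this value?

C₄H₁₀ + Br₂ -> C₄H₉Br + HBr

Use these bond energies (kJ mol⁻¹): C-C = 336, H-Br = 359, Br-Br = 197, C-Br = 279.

Let D be the C-H bond energy.
Σ(broken) = 1×197 + 3×336 + 10×D = 1205 + 10D
Σ(formed) = 1×279 + 3×336 + 9×D + 1×359 = 1646 + 9D
ΔH = Σ(broken) − Σ(formed) = (1205 + 10D) − (1646 + 9D) = −441 + D
Setting this equal to −44 kJ gives D = 397 kJ/mol.

D(C-H) ≈ 397 kJ/mol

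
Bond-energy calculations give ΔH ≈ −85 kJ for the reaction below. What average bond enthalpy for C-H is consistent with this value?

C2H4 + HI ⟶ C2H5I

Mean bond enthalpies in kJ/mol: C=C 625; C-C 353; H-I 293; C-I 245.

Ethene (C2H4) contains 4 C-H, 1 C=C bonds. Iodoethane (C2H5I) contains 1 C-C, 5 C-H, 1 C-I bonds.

D(C-H) ≈ 405 kJ/mol

Let D be the C-H bond energy.
Σ(broken) = 4×D + 1×625 + 1×293 = 918 + 4D
Σ(formed) = 1×353 + 5×D + 1×245 = 598 + 5D
ΔH = Σ(broken) − Σ(formed) = (918 + 4D) − (598 + 5D) = +320 − D
Setting this equal to −85 kJ gives D = 405 kJ/mol.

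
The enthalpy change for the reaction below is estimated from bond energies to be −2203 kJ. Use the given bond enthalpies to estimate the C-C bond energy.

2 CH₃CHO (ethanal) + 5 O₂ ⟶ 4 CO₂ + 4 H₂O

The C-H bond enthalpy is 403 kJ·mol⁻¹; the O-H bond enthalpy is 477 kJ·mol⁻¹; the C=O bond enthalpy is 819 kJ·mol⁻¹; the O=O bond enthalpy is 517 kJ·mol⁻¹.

D(C-C) ≈ 359 kJ/mol

Let D be the C-C bond energy.
Σ(broken) = 2×D + 8×403 + 2×819 + 5×517 = 7447 + 2D
Σ(formed) = 8×819 + 8×477 = 10368
ΔH = Σ(broken) − Σ(formed) = (7447 + 2D) − (10368) = −2921 + 2D
Setting this equal to −2203 kJ gives 2D = 718, so D = 359 kJ/mol.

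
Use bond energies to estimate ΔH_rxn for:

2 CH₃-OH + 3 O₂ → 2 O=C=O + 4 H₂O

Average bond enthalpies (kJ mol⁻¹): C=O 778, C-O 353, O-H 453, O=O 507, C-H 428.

ΔH ≈ −1035 kJ

Bonds broken (reactants):
  C-H: 6 × 428 = 2568
  C-O: 2 × 353 = 706
  O-H: 2 × 453 = 906
  O=O: 3 × 507 = 1521
  Σ(broken) = 5701 kJ
Bonds formed (products):
  C=O: 4 × 778 = 3112
  O-H: 8 × 453 = 3624
  Σ(formed) = 6736 kJ
ΔH = Σ(broken) − Σ(formed) = 5701 − 6736 = −1035 kJ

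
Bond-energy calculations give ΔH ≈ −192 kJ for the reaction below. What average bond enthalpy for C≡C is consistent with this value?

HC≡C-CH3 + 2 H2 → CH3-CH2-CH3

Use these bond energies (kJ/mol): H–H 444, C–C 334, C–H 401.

Let D be the C≡C bond energy.
Σ(broken) = 1×D + 1×334 + 4×401 + 2×444 = 2826 + D
Σ(formed) = 2×334 + 8×401 = 3876
ΔH = Σ(broken) − Σ(formed) = (2826 + D) − (3876) = −1050 + D
Setting this equal to −192 kJ gives D = 858 kJ/mol.

D(C≡C) ≈ 858 kJ/mol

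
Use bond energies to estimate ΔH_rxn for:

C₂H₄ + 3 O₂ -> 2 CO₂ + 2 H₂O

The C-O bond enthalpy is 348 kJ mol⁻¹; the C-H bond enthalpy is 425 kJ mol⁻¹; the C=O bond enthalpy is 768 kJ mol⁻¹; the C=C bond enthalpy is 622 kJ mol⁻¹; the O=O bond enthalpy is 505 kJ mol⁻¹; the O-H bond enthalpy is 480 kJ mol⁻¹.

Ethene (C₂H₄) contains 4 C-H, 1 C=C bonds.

Bonds broken (reactants):
  C-H: 4 × 425 = 1700
  C=C: 1 × 622 = 622
  O=O: 3 × 505 = 1515
  Σ(broken) = 3837 kJ
Bonds formed (products):
  C=O: 4 × 768 = 3072
  O-H: 4 × 480 = 1920
  Σ(formed) = 4992 kJ
ΔH = Σ(broken) − Σ(formed) = 3837 − 4992 = −1155 kJ

ΔH ≈ −1155 kJ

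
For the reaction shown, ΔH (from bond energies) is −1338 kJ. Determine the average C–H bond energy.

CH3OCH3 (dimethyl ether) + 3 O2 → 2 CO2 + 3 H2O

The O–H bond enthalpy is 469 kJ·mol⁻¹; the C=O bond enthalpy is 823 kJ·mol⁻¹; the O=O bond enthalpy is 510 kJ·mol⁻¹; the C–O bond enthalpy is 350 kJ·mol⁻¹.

D(C–H) ≈ 423 kJ/mol

Let D be the C–H bond energy.
Σ(broken) = 6×D + 2×350 + 3×510 = 2230 + 6D
Σ(formed) = 4×823 + 6×469 = 6106
ΔH = Σ(broken) − Σ(formed) = (2230 + 6D) − (6106) = −3876 + 6D
Setting this equal to −1338 kJ gives 6D = 2538, so D = 423 kJ/mol.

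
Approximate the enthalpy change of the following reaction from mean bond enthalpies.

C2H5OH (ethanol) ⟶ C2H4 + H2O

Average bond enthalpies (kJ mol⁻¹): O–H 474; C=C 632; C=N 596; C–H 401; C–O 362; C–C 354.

Bonds broken (reactants):
  C–C: 1 × 354 = 354
  C–H: 5 × 401 = 2005
  C–O: 1 × 362 = 362
  O–H: 1 × 474 = 474
  Σ(broken) = 3195 kJ
Bonds formed (products):
  C–H: 4 × 401 = 1604
  C=C: 1 × 632 = 632
  O–H: 2 × 474 = 948
  Σ(formed) = 3184 kJ
ΔH = Σ(broken) − Σ(formed) = 3195 − 3184 = +11 kJ

ΔH ≈ +11 kJ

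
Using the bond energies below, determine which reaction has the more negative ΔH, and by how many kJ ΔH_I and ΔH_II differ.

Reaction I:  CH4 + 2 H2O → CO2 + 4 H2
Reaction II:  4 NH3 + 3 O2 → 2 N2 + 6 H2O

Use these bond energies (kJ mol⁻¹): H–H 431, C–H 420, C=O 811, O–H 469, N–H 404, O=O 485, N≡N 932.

Reaction II, by 1399 kJ

Reaction I:
  Bonds broken (reactants):
    C–H: 4 × 420 = 1680
    O–H: 4 × 469 = 1876
    Σ(broken) = 3556 kJ
  Bonds formed (products):
    C=O: 2 × 811 = 1622
    H–H: 4 × 431 = 1724
    Σ(formed) = 3346 kJ
  ΔH_I = 3556 − 3346 = +210 kJ
Reaction II:
  Bonds broken (reactants):
    N–H: 12 × 404 = 4848
    O=O: 3 × 485 = 1455
    Σ(broken) = 6303 kJ
  Bonds formed (products):
    N≡N: 2 × 932 = 1864
    O–H: 12 × 469 = 5628
    Σ(formed) = 7492 kJ
  ΔH_II = 6303 − 7492 = −1189 kJ
ΔH_I − ΔH_II = +1399 kJ, so reaction II has the more negative ΔH; |ΔH_I − ΔH_II| = 1399 kJ.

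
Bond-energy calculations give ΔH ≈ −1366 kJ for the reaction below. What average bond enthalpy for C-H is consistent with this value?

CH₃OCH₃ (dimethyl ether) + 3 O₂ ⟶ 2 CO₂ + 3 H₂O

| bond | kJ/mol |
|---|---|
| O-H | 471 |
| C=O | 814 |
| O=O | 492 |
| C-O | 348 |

D(C-H) ≈ 424 kJ/mol

Let D be the C-H bond energy.
Σ(broken) = 6×D + 2×348 + 3×492 = 2172 + 6D
Σ(formed) = 4×814 + 6×471 = 6082
ΔH = Σ(broken) − Σ(formed) = (2172 + 6D) − (6082) = −3910 + 6D
Setting this equal to −1366 kJ gives 6D = 2544, so D = 424 kJ/mol.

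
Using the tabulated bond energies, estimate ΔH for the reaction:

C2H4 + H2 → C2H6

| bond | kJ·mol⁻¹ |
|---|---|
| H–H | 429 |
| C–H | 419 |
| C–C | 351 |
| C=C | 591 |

ΔH ≈ −169 kJ

Bonds broken (reactants):
  C–H: 4 × 419 = 1676
  C=C: 1 × 591 = 591
  H–H: 1 × 429 = 429
  Σ(broken) = 2696 kJ
Bonds formed (products):
  C–C: 1 × 351 = 351
  C–H: 6 × 419 = 2514
  Σ(formed) = 2865 kJ
ΔH = Σ(broken) − Σ(formed) = 2696 − 2865 = −169 kJ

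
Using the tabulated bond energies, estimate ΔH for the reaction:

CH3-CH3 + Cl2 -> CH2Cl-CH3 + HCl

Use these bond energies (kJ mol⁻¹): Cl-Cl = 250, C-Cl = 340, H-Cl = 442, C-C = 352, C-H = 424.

ΔH ≈ −108 kJ

Bonds broken (reactants):
  C-C: 1 × 352 = 352
  C-H: 6 × 424 = 2544
  Cl-Cl: 1 × 250 = 250
  Σ(broken) = 3146 kJ
Bonds formed (products):
  C-C: 1 × 352 = 352
  C-Cl: 1 × 340 = 340
  C-H: 5 × 424 = 2120
  H-Cl: 1 × 442 = 442
  Σ(formed) = 3254 kJ
ΔH = Σ(broken) − Σ(formed) = 3146 − 3254 = −108 kJ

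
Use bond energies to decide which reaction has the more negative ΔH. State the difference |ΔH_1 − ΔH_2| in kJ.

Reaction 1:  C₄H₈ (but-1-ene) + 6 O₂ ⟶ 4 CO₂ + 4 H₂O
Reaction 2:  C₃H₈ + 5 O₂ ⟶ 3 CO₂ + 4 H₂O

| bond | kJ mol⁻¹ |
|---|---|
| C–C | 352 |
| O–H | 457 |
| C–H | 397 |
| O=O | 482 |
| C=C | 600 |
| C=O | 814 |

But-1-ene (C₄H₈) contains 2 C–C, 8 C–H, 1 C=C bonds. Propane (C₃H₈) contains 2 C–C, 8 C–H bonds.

Reaction 1:
  Bonds broken (reactants):
    C–C: 2 × 352 = 704
    C–H: 8 × 397 = 3176
    C=C: 1 × 600 = 600
    O=O: 6 × 482 = 2892
    Σ(broken) = 7372 kJ
  Bonds formed (products):
    C=O: 8 × 814 = 6512
    O–H: 8 × 457 = 3656
    Σ(formed) = 10168 kJ
  ΔH_1 = 7372 − 10168 = −2796 kJ
Reaction 2:
  Bonds broken (reactants):
    C–C: 2 × 352 = 704
    C–H: 8 × 397 = 3176
    O=O: 5 × 482 = 2410
    Σ(broken) = 6290 kJ
  Bonds formed (products):
    C=O: 6 × 814 = 4884
    O–H: 8 × 457 = 3656
    Σ(formed) = 8540 kJ
  ΔH_2 = 6290 − 8540 = −2250 kJ
ΔH_1 − ΔH_2 = −546 kJ, so reaction 1 has the more negative ΔH; |ΔH_1 − ΔH_2| = 546 kJ.

Reaction 1, by 546 kJ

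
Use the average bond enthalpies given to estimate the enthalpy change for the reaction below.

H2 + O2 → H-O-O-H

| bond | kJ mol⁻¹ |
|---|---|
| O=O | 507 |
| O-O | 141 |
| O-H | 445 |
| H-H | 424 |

ΔH ≈ −100 kJ

Bonds broken (reactants):
  H-H: 1 × 424 = 424
  O=O: 1 × 507 = 507
  Σ(broken) = 931 kJ
Bonds formed (products):
  O-H: 2 × 445 = 890
  O-O: 1 × 141 = 141
  Σ(formed) = 1031 kJ
ΔH = Σ(broken) − Σ(formed) = 931 − 1031 = −100 kJ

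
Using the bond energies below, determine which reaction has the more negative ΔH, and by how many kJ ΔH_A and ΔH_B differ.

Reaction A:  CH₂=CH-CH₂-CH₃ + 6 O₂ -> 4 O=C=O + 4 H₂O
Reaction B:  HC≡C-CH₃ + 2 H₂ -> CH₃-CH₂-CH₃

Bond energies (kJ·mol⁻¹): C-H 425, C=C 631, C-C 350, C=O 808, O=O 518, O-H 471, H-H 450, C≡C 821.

Reaction A, by 2064 kJ

Reaction A:
  Bonds broken (reactants):
    C-C: 2 × 350 = 700
    C-H: 8 × 425 = 3400
    C=C: 1 × 631 = 631
    O=O: 6 × 518 = 3108
    Σ(broken) = 7839 kJ
  Bonds formed (products):
    C=O: 8 × 808 = 6464
    O-H: 8 × 471 = 3768
    Σ(formed) = 10232 kJ
  ΔH_A = 7839 − 10232 = −2393 kJ
Reaction B:
  Bonds broken (reactants):
    C≡C: 1 × 821 = 821
    C-C: 1 × 350 = 350
    C-H: 4 × 425 = 1700
    H-H: 2 × 450 = 900
    Σ(broken) = 3771 kJ
  Bonds formed (products):
    C-C: 2 × 350 = 700
    C-H: 8 × 425 = 3400
    Σ(formed) = 4100 kJ
  ΔH_B = 3771 − 4100 = −329 kJ
ΔH_A − ΔH_B = −2064 kJ, so reaction A has the more negative ΔH; |ΔH_A − ΔH_B| = 2064 kJ.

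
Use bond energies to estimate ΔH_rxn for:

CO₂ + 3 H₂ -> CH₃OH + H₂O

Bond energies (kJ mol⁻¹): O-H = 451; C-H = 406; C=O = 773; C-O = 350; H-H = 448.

ΔH ≈ −31 kJ

Bonds broken (reactants):
  C=O: 2 × 773 = 1546
  H-H: 3 × 448 = 1344
  Σ(broken) = 2890 kJ
Bonds formed (products):
  C-H: 3 × 406 = 1218
  C-O: 1 × 350 = 350
  O-H: 3 × 451 = 1353
  Σ(formed) = 2921 kJ
ΔH = Σ(broken) − Σ(formed) = 2890 − 2921 = −31 kJ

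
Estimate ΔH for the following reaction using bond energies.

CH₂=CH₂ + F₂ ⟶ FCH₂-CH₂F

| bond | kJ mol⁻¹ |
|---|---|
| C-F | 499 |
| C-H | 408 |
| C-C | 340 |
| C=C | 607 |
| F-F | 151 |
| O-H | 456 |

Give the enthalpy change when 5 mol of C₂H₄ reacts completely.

Bonds broken (reactants):
  C-H: 4 × 408 = 1632
  C=C: 1 × 607 = 607
  F-F: 1 × 151 = 151
  Σ(broken) = 2390 kJ
Bonds formed (products):
  C-C: 1 × 340 = 340
  C-F: 2 × 499 = 998
  C-H: 4 × 408 = 1632
  Σ(formed) = 2970 kJ
ΔH = Σ(broken) − Σ(formed) = 2390 − 2970 = −580 kJ
For 5× the reaction as written: 5 × (−580) = −2900 kJ

ΔH = −2900 kJ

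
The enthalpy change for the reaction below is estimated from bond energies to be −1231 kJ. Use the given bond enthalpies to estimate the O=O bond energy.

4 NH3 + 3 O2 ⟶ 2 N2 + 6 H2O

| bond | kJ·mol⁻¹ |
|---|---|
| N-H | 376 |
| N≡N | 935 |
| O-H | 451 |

Let D be the O=O bond energy.
Σ(broken) = 12×376 + 3×D = 4512 + 3D
Σ(formed) = 2×935 + 12×451 = 7282
ΔH = Σ(broken) − Σ(formed) = (4512 + 3D) − (7282) = −2770 + 3D
Setting this equal to −1231 kJ gives 3D = 1539, so D = 513 kJ/mol.

D(O=O) ≈ 513 kJ/mol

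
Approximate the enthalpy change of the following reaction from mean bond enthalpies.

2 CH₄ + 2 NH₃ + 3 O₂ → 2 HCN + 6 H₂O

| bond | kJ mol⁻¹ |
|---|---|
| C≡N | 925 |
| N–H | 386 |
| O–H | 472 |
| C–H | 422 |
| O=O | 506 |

Bonds broken (reactants):
  C–H: 8 × 422 = 3376
  N–H: 6 × 386 = 2316
  O=O: 3 × 506 = 1518
  Σ(broken) = 7210 kJ
Bonds formed (products):
  C≡N: 2 × 925 = 1850
  C–H: 2 × 422 = 844
  O–H: 12 × 472 = 5664
  Σ(formed) = 8358 kJ
ΔH = Σ(broken) − Σ(formed) = 7210 − 8358 = −1148 kJ

ΔH ≈ −1148 kJ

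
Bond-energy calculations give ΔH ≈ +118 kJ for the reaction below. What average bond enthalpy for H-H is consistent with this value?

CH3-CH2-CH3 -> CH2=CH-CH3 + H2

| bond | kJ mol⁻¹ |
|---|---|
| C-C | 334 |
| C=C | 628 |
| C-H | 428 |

D(H-H) ≈ 444 kJ/mol

Let D be the H-H bond energy.
Σ(broken) = 2×334 + 8×428 = 4092
Σ(formed) = 1×334 + 6×428 + 1×628 + 1×D = 3530 + D
ΔH = Σ(broken) − Σ(formed) = (4092) − (3530 + D) = +562 − D
Setting this equal to +118 kJ gives D = 444 kJ/mol.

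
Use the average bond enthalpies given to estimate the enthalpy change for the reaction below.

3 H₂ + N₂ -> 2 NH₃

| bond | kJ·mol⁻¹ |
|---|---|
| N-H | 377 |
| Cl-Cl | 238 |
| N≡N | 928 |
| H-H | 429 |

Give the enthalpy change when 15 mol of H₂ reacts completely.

ΔH = −235 kJ

Bonds broken (reactants):
  H-H: 3 × 429 = 1287
  N≡N: 1 × 928 = 928
  Σ(broken) = 2215 kJ
Bonds formed (products):
  N-H: 6 × 377 = 2262
  Σ(formed) = 2262 kJ
ΔH = Σ(broken) − Σ(formed) = 2215 − 2262 = −47 kJ
For 5× the reaction as written: 5 × (−47) = −235 kJ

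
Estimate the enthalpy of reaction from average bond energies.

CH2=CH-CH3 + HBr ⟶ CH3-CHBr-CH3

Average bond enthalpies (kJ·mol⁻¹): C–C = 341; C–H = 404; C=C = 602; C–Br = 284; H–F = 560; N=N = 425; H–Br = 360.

ΔH ≈ −67 kJ

Bonds broken (reactants):
  C–C: 1 × 341 = 341
  C–H: 6 × 404 = 2424
  C=C: 1 × 602 = 602
  H–Br: 1 × 360 = 360
  Σ(broken) = 3727 kJ
Bonds formed (products):
  C–Br: 1 × 284 = 284
  C–C: 2 × 341 = 682
  C–H: 7 × 404 = 2828
  Σ(formed) = 3794 kJ
ΔH = Σ(broken) − Σ(formed) = 3727 − 3794 = −67 kJ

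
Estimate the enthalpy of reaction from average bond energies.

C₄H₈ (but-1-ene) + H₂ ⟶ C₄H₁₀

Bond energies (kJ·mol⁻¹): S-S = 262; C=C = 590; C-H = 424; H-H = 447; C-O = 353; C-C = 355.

ΔH ≈ −166 kJ

Bonds broken (reactants):
  C-C: 2 × 355 = 710
  C-H: 8 × 424 = 3392
  C=C: 1 × 590 = 590
  H-H: 1 × 447 = 447
  Σ(broken) = 5139 kJ
Bonds formed (products):
  C-C: 3 × 355 = 1065
  C-H: 10 × 424 = 4240
  Σ(formed) = 5305 kJ
ΔH = Σ(broken) − Σ(formed) = 5139 − 5305 = −166 kJ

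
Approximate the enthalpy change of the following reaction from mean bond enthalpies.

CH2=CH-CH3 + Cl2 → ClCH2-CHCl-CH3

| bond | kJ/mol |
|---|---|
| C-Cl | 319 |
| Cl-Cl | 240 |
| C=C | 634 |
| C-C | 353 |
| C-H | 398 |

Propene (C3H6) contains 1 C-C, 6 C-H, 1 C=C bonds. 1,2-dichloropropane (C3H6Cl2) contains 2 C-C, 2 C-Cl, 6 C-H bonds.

Bonds broken (reactants):
  C-C: 1 × 353 = 353
  C-H: 6 × 398 = 2388
  C=C: 1 × 634 = 634
  Cl-Cl: 1 × 240 = 240
  Σ(broken) = 3615 kJ
Bonds formed (products):
  C-C: 2 × 353 = 706
  C-Cl: 2 × 319 = 638
  C-H: 6 × 398 = 2388
  Σ(formed) = 3732 kJ
ΔH = Σ(broken) − Σ(formed) = 3615 − 3732 = −117 kJ

ΔH ≈ −117 kJ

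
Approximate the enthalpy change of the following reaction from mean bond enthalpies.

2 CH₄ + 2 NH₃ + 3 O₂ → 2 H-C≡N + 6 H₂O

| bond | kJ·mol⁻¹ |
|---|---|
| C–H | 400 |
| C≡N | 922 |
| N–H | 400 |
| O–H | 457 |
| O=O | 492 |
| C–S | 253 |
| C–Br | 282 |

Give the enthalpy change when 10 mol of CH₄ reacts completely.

ΔH = −5260 kJ

Bonds broken (reactants):
  C–H: 8 × 400 = 3200
  N–H: 6 × 400 = 2400
  O=O: 3 × 492 = 1476
  Σ(broken) = 7076 kJ
Bonds formed (products):
  C≡N: 2 × 922 = 1844
  C–H: 2 × 400 = 800
  O–H: 12 × 457 = 5484
  Σ(formed) = 8128 kJ
ΔH = Σ(broken) − Σ(formed) = 7076 − 8128 = −1052 kJ
For 5× the reaction as written: 5 × (−1052) = −5260 kJ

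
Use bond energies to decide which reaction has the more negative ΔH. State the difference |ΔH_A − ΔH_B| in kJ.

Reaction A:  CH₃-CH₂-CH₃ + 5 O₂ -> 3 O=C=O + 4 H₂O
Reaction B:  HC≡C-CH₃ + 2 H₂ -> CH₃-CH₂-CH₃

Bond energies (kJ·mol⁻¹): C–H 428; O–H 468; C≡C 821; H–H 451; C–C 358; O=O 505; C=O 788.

Reaction A:
  Bonds broken (reactants):
    C–C: 2 × 358 = 716
    C–H: 8 × 428 = 3424
    O=O: 5 × 505 = 2525
    Σ(broken) = 6665 kJ
  Bonds formed (products):
    C=O: 6 × 788 = 4728
    O–H: 8 × 468 = 3744
    Σ(formed) = 8472 kJ
  ΔH_A = 6665 − 8472 = −1807 kJ
Reaction B:
  Bonds broken (reactants):
    C≡C: 1 × 821 = 821
    C–C: 1 × 358 = 358
    C–H: 4 × 428 = 1712
    H–H: 2 × 451 = 902
    Σ(broken) = 3793 kJ
  Bonds formed (products):
    C–C: 2 × 358 = 716
    C–H: 8 × 428 = 3424
    Σ(formed) = 4140 kJ
  ΔH_B = 3793 − 4140 = −347 kJ
ΔH_A − ΔH_B = −1460 kJ, so reaction A has the more negative ΔH; |ΔH_A − ΔH_B| = 1460 kJ.

Reaction A, by 1460 kJ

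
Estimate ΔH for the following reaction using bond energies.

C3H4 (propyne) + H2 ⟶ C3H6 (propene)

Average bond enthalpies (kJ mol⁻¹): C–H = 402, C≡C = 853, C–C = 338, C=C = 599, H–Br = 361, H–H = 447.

ΔH ≈ −103 kJ

Bonds broken (reactants):
  C≡C: 1 × 853 = 853
  C–C: 1 × 338 = 338
  C–H: 4 × 402 = 1608
  H–H: 1 × 447 = 447
  Σ(broken) = 3246 kJ
Bonds formed (products):
  C–C: 1 × 338 = 338
  C–H: 6 × 402 = 2412
  C=C: 1 × 599 = 599
  Σ(formed) = 3349 kJ
ΔH = Σ(broken) − Σ(formed) = 3246 − 3349 = −103 kJ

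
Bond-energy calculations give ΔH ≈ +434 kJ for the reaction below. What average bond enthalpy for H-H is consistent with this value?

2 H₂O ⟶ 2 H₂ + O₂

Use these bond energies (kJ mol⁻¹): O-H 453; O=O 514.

Let D be the H-H bond energy.
Σ(broken) = 4×453 = 1812
Σ(formed) = 2×D + 1×514 = 514 + 2D
ΔH = Σ(broken) − Σ(formed) = (1812) − (514 + 2D) = +1298 − 2D
Setting this equal to +434 kJ gives 2D = 864, so D = 432 kJ/mol.

D(H-H) ≈ 432 kJ/mol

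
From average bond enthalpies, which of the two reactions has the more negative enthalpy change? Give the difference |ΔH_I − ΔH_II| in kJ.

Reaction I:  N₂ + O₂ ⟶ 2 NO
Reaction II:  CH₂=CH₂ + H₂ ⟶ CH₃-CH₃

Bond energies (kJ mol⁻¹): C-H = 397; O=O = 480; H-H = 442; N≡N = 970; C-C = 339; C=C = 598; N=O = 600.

Reaction I:
  Bonds broken (reactants):
    N≡N: 1 × 970 = 970
    O=O: 1 × 480 = 480
    Σ(broken) = 1450 kJ
  Bonds formed (products):
    N=O: 2 × 600 = 1200
    Σ(formed) = 1200 kJ
  ΔH_I = 1450 − 1200 = +250 kJ
Reaction II:
  Bonds broken (reactants):
    C-H: 4 × 397 = 1588
    C=C: 1 × 598 = 598
    H-H: 1 × 442 = 442
    Σ(broken) = 2628 kJ
  Bonds formed (products):
    C-C: 1 × 339 = 339
    C-H: 6 × 397 = 2382
    Σ(formed) = 2721 kJ
  ΔH_II = 2628 − 2721 = −93 kJ
ΔH_I − ΔH_II = +343 kJ, so reaction II has the more negative ΔH; |ΔH_I − ΔH_II| = 343 kJ.

Reaction II, by 343 kJ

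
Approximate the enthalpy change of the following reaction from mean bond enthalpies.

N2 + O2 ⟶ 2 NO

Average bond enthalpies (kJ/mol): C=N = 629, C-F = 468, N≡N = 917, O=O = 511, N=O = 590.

Bonds broken (reactants):
  N≡N: 1 × 917 = 917
  O=O: 1 × 511 = 511
  Σ(broken) = 1428 kJ
Bonds formed (products):
  N=O: 2 × 590 = 1180
  Σ(formed) = 1180 kJ
ΔH = Σ(broken) − Σ(formed) = 1428 − 1180 = +248 kJ

ΔH ≈ +248 kJ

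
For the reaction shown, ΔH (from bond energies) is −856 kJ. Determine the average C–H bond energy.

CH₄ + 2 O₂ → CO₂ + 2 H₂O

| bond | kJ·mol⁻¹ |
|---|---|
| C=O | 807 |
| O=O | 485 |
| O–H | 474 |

Let D be the C–H bond energy.
Σ(broken) = 4×D + 2×485 = 970 + 4D
Σ(formed) = 2×807 + 4×474 = 3510
ΔH = Σ(broken) − Σ(formed) = (970 + 4D) − (3510) = −2540 + 4D
Setting this equal to −856 kJ gives 4D = 1684, so D = 421 kJ/mol.

D(C–H) ≈ 421 kJ/mol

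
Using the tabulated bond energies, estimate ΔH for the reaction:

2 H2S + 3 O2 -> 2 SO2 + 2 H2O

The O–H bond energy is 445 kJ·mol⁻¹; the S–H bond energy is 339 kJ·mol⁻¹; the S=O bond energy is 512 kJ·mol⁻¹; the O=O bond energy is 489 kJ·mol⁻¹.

Bonds broken (reactants):
  O=O: 3 × 489 = 1467
  S–H: 4 × 339 = 1356
  Σ(broken) = 2823 kJ
Bonds formed (products):
  O–H: 4 × 445 = 1780
  S=O: 4 × 512 = 2048
  Σ(formed) = 3828 kJ
ΔH = Σ(broken) − Σ(formed) = 2823 − 3828 = −1005 kJ

ΔH ≈ −1005 kJ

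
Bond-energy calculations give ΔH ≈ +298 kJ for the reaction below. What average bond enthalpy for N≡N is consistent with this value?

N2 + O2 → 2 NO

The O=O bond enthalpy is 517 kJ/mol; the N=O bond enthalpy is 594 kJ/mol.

D(N≡N) ≈ 969 kJ/mol

Let D be the N≡N bond energy.
Σ(broken) = 1×D + 1×517 = 517 + D
Σ(formed) = 2×594 = 1188
ΔH = Σ(broken) − Σ(formed) = (517 + D) − (1188) = −671 + D
Setting this equal to +298 kJ gives D = 969 kJ/mol.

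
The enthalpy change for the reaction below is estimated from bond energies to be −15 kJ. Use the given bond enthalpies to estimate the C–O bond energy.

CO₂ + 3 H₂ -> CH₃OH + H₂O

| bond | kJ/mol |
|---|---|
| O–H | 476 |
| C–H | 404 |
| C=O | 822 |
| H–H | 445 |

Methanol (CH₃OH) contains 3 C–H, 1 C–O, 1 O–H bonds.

Let D be the C–O bond energy.
Σ(broken) = 2×822 + 3×445 = 2979
Σ(formed) = 3×404 + 1×D + 3×476 = 2640 + D
ΔH = Σ(broken) − Σ(formed) = (2979) − (2640 + D) = +339 − D
Setting this equal to −15 kJ gives D = 354 kJ/mol.

D(C–O) ≈ 354 kJ/mol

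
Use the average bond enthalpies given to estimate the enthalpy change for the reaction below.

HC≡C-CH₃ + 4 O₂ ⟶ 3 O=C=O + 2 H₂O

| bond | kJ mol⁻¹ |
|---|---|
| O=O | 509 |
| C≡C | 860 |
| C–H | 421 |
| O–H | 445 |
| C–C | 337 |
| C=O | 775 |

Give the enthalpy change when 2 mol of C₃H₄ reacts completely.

ΔH = −3026 kJ

Bonds broken (reactants):
  C≡C: 1 × 860 = 860
  C–C: 1 × 337 = 337
  C–H: 4 × 421 = 1684
  O=O: 4 × 509 = 2036
  Σ(broken) = 4917 kJ
Bonds formed (products):
  C=O: 6 × 775 = 4650
  O–H: 4 × 445 = 1780
  Σ(formed) = 6430 kJ
ΔH = Σ(broken) − Σ(formed) = 4917 − 6430 = −1513 kJ
For 2× the reaction as written: 2 × (−1513) = −3026 kJ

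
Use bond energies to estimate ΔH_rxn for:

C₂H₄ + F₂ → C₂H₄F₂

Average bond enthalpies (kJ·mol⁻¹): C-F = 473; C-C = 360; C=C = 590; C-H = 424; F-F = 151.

Bonds broken (reactants):
  C-H: 4 × 424 = 1696
  C=C: 1 × 590 = 590
  F-F: 1 × 151 = 151
  Σ(broken) = 2437 kJ
Bonds formed (products):
  C-C: 1 × 360 = 360
  C-F: 2 × 473 = 946
  C-H: 4 × 424 = 1696
  Σ(formed) = 3002 kJ
ΔH = Σ(broken) − Σ(formed) = 2437 − 3002 = −565 kJ

ΔH ≈ −565 kJ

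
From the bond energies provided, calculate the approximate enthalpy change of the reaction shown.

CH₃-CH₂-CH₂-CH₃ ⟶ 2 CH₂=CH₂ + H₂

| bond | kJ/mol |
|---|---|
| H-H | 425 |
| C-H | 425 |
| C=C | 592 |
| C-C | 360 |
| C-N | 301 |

ΔH ≈ +321 kJ

Bonds broken (reactants):
  C-C: 3 × 360 = 1080
  C-H: 10 × 425 = 4250
  Σ(broken) = 5330 kJ
Bonds formed (products):
  C-H: 8 × 425 = 3400
  C=C: 2 × 592 = 1184
  H-H: 1 × 425 = 425
  Σ(formed) = 5009 kJ
ΔH = Σ(broken) − Σ(formed) = 5330 − 5009 = +321 kJ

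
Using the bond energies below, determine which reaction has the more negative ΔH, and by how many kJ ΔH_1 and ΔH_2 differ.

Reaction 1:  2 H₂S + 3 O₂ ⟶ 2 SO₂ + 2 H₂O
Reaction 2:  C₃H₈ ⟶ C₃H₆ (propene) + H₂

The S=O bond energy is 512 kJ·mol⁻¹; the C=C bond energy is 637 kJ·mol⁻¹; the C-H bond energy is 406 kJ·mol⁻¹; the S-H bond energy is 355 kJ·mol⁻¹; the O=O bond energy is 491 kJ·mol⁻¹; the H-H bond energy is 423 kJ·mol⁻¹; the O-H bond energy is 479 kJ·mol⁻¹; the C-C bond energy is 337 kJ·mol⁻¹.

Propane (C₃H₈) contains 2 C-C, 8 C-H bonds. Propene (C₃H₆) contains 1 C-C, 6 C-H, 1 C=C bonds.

Reaction 1, by 1160 kJ

Reaction 1:
  Bonds broken (reactants):
    O=O: 3 × 491 = 1473
    S-H: 4 × 355 = 1420
    Σ(broken) = 2893 kJ
  Bonds formed (products):
    O-H: 4 × 479 = 1916
    S=O: 4 × 512 = 2048
    Σ(formed) = 3964 kJ
  ΔH_1 = 2893 − 3964 = −1071 kJ
Reaction 2:
  Bonds broken (reactants):
    C-C: 2 × 337 = 674
    C-H: 8 × 406 = 3248
    Σ(broken) = 3922 kJ
  Bonds formed (products):
    C-C: 1 × 337 = 337
    C-H: 6 × 406 = 2436
    C=C: 1 × 637 = 637
    H-H: 1 × 423 = 423
    Σ(formed) = 3833 kJ
  ΔH_2 = 3922 − 3833 = +89 kJ
ΔH_1 − ΔH_2 = −1160 kJ, so reaction 1 has the more negative ΔH; |ΔH_1 − ΔH_2| = 1160 kJ.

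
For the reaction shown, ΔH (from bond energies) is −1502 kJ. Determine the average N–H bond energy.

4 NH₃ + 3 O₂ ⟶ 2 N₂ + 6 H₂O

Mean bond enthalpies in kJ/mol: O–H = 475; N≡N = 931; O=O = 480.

D(N–H) ≈ 385 kJ/mol

Let D be the N–H bond energy.
Σ(broken) = 12×D + 3×480 = 1440 + 12D
Σ(formed) = 2×931 + 12×475 = 7562
ΔH = Σ(broken) − Σ(formed) = (1440 + 12D) − (7562) = −6122 + 12D
Setting this equal to −1502 kJ gives 12D = 4620, so D = 385 kJ/mol.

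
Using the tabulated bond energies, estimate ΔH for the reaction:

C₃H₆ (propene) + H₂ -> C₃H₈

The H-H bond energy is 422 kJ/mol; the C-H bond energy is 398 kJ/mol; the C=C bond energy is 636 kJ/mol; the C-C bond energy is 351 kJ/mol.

ΔH ≈ −89 kJ

Bonds broken (reactants):
  C-C: 1 × 351 = 351
  C-H: 6 × 398 = 2388
  C=C: 1 × 636 = 636
  H-H: 1 × 422 = 422
  Σ(broken) = 3797 kJ
Bonds formed (products):
  C-C: 2 × 351 = 702
  C-H: 8 × 398 = 3184
  Σ(formed) = 3886 kJ
ΔH = Σ(broken) − Σ(formed) = 3797 − 3886 = −89 kJ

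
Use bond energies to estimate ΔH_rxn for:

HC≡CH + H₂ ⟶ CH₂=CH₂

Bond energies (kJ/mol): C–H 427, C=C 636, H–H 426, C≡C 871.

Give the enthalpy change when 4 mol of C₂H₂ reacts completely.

ΔH = −772 kJ

Bonds broken (reactants):
  C≡C: 1 × 871 = 871
  C–H: 2 × 427 = 854
  H–H: 1 × 426 = 426
  Σ(broken) = 2151 kJ
Bonds formed (products):
  C–H: 4 × 427 = 1708
  C=C: 1 × 636 = 636
  Σ(formed) = 2344 kJ
ΔH = Σ(broken) − Σ(formed) = 2151 − 2344 = −193 kJ
For 4× the reaction as written: 4 × (−193) = −772 kJ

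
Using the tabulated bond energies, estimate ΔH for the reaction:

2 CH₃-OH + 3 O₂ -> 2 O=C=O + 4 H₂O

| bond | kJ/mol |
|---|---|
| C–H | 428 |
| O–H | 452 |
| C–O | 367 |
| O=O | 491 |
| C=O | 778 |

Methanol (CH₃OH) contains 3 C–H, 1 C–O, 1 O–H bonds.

Bonds broken (reactants):
  C–H: 6 × 428 = 2568
  C–O: 2 × 367 = 734
  O–H: 2 × 452 = 904
  O=O: 3 × 491 = 1473
  Σ(broken) = 5679 kJ
Bonds formed (products):
  C=O: 4 × 778 = 3112
  O–H: 8 × 452 = 3616
  Σ(formed) = 6728 kJ
ΔH = Σ(broken) − Σ(formed) = 5679 − 6728 = −1049 kJ

ΔH ≈ −1049 kJ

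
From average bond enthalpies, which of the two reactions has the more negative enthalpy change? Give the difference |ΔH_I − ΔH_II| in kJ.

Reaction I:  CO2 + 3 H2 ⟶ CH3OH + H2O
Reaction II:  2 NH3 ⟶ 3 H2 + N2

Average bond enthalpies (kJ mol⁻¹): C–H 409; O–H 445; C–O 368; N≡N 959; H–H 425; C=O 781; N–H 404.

Reaction I:
  Bonds broken (reactants):
    C=O: 2 × 781 = 1562
    H–H: 3 × 425 = 1275
    Σ(broken) = 2837 kJ
  Bonds formed (products):
    C–H: 3 × 409 = 1227
    C–O: 1 × 368 = 368
    O–H: 3 × 445 = 1335
    Σ(formed) = 2930 kJ
  ΔH_I = 2837 − 2930 = −93 kJ
Reaction II:
  Bonds broken (reactants):
    N–H: 6 × 404 = 2424
    Σ(broken) = 2424 kJ
  Bonds formed (products):
    H–H: 3 × 425 = 1275
    N≡N: 1 × 959 = 959
    Σ(formed) = 2234 kJ
  ΔH_II = 2424 − 2234 = +190 kJ
ΔH_I − ΔH_II = −283 kJ, so reaction I has the more negative ΔH; |ΔH_I − ΔH_II| = 283 kJ.

Reaction I, by 283 kJ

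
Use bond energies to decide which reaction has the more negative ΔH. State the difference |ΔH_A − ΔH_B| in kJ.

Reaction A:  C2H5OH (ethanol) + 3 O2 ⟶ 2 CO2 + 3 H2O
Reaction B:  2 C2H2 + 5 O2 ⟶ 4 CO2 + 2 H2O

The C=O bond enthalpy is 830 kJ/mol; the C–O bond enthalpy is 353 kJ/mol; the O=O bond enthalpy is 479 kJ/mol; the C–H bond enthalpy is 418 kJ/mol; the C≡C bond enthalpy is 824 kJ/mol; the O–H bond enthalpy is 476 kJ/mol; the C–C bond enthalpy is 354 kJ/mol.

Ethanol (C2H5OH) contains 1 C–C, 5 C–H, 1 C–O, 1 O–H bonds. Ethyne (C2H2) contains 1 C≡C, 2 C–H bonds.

Reaction A:
  Bonds broken (reactants):
    C–C: 1 × 354 = 354
    C–H: 5 × 418 = 2090
    C–O: 1 × 353 = 353
    O–H: 1 × 476 = 476
    O=O: 3 × 479 = 1437
    Σ(broken) = 4710 kJ
  Bonds formed (products):
    C=O: 4 × 830 = 3320
    O–H: 6 × 476 = 2856
    Σ(formed) = 6176 kJ
  ΔH_A = 4710 − 6176 = −1466 kJ
Reaction B:
  Bonds broken (reactants):
    C≡C: 2 × 824 = 1648
    C–H: 4 × 418 = 1672
    O=O: 5 × 479 = 2395
    Σ(broken) = 5715 kJ
  Bonds formed (products):
    C=O: 8 × 830 = 6640
    O–H: 4 × 476 = 1904
    Σ(formed) = 8544 kJ
  ΔH_B = 5715 − 8544 = −2829 kJ
ΔH_A − ΔH_B = +1363 kJ, so reaction B has the more negative ΔH; |ΔH_A − ΔH_B| = 1363 kJ.

Reaction B, by 1363 kJ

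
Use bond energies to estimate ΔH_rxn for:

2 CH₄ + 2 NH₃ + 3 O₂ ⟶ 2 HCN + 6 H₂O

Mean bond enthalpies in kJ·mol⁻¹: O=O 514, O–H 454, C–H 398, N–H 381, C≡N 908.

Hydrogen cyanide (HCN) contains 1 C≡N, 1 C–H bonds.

Bonds broken (reactants):
  C–H: 8 × 398 = 3184
  N–H: 6 × 381 = 2286
  O=O: 3 × 514 = 1542
  Σ(broken) = 7012 kJ
Bonds formed (products):
  C≡N: 2 × 908 = 1816
  C–H: 2 × 398 = 796
  O–H: 12 × 454 = 5448
  Σ(formed) = 8060 kJ
ΔH = Σ(broken) − Σ(formed) = 7012 − 8060 = −1048 kJ

ΔH ≈ −1048 kJ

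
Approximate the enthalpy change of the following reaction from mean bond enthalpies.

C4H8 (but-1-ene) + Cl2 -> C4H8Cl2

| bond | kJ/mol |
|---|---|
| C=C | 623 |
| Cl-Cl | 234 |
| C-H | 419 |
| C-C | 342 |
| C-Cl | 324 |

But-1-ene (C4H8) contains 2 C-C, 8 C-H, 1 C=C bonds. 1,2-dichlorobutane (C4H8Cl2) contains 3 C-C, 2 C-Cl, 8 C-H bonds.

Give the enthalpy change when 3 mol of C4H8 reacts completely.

Bonds broken (reactants):
  C-C: 2 × 342 = 684
  C-H: 8 × 419 = 3352
  C=C: 1 × 623 = 623
  Cl-Cl: 1 × 234 = 234
  Σ(broken) = 4893 kJ
Bonds formed (products):
  C-C: 3 × 342 = 1026
  C-Cl: 2 × 324 = 648
  C-H: 8 × 419 = 3352
  Σ(formed) = 5026 kJ
ΔH = Σ(broken) − Σ(formed) = 4893 − 5026 = −133 kJ
For 3× the reaction as written: 3 × (−133) = −399 kJ

ΔH = −399 kJ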